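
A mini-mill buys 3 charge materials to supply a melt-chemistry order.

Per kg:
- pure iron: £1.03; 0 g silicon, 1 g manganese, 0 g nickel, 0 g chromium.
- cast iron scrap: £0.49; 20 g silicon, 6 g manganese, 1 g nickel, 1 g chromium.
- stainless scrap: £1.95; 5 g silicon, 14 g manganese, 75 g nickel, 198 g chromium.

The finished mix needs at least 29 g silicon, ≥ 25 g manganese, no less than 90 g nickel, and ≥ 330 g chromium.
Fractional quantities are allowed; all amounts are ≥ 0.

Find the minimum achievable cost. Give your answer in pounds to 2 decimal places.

Treat it as an LP. Let x1 = kg of pure iron, x2 = kg of cast iron scrap, x3 = kg of stainless scrap.
min 1.03x1 + 0.49x2 + 1.95x3 with:
  20x2 + 5x3 ≥ 29   (silicon)
  1x1 + 6x2 + 14x3 ≥ 25   (manganese)
  1x2 + 75x3 ≥ 90   (nickel)
  1x2 + 198x3 ≥ 330   (chromium)
  x1, x2, x3 ≥ 0.
The cheapest feasible vertex uses only cast iron scrap, stainless scrap; pure iron is not used. There the silicon and chromium constraints are tight.
That vertex is x2 = 1.035, x3 = 1.661.
Hence cost = 0.49·1.035 + 1.95·1.661 = £3.7461.

£3.75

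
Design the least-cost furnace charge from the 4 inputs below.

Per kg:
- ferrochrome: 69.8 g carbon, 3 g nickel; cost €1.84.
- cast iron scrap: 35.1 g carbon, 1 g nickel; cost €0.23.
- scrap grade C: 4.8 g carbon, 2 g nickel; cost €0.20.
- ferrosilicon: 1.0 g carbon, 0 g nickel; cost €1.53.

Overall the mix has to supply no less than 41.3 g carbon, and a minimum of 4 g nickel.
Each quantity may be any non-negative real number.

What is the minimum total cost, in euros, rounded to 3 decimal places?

€0.526

Let x1 = kg of ferrochrome, x2 = kg of cast iron scrap, x3 = kg of scrap grade C, x4 = kg of ferrosilicon.
Minimise 1.84x1 + 0.23x2 + 0.2x3 + 1.53x4 s.t.:
  69.8x1 + 35.1x2 + 4.8x3 + 1x4 ≥ 41.3   (carbon)
  3x1 + 1x2 + 2x3 ≥ 4   (nickel)
  x1, x2, x3, x4 ≥ 0.
The minimum-cost mix takes nothing from ferrochrome, ferrosilicon — only cast iron scrap, scrap grade C. There the carbon and nickel constraints are tight.
Optimal quantities: cast iron scrap = 0.9694 kg, scrap grade C = 1.515 kg.
Objective = 0.23·0.9694 + 0.2·1.515 = 0.52596.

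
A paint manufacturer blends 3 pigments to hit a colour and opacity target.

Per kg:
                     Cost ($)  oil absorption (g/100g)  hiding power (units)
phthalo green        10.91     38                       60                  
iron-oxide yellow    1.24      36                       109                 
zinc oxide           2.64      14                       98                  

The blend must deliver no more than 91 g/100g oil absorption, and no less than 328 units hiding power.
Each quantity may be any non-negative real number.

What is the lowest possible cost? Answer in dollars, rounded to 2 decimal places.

$5.17

Let x1 = kg of phthalo green, x2 = kg of iron-oxide yellow, x3 = kg of zinc oxide.
Minimize 10.91x1 + 1.24x2 + 2.64x3 s.t.:
  38x1 + 36x2 + 14x3 ≤ 91   (oil absorption)
  60x1 + 109x2 + 98x3 ≥ 328   (hiding power)
  x1, x2, x3 ≥ 0.
The minimum-cost mix takes nothing from phthalo green — only iron-oxide yellow, zinc oxide. There the oil absorption and hiding power constraints are tight.
That vertex is x2 = 2.161, x3 = 0.9436.
Objective = 1.24·2.161 + 2.64·0.9436 = 5.1707.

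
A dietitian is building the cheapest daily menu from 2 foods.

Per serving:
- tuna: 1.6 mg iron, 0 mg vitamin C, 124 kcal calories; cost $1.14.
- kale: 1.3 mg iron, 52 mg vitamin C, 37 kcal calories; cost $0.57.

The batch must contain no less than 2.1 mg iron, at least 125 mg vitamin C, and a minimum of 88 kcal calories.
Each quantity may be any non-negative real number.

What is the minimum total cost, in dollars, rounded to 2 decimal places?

$1.37

This is a linear program. Let x1 = servings of tuna, x2 = servings of kale.
Minimize 1.14x1 + 0.57x2 subject to:
  1.6x1 + 1.3x2 ≥ 2.1   (iron)
  52x2 ≥ 125   (vitamin C)
  124x1 + 37x2 ≥ 88   (calories)
  x1, x2 ≥ 0.
At the optimum only kale is positive (tuna = 0). There the vitamin C constraint is tight.
That vertex is x2 = 2.404.
Objective = 0.57·2.404 = 1.3703.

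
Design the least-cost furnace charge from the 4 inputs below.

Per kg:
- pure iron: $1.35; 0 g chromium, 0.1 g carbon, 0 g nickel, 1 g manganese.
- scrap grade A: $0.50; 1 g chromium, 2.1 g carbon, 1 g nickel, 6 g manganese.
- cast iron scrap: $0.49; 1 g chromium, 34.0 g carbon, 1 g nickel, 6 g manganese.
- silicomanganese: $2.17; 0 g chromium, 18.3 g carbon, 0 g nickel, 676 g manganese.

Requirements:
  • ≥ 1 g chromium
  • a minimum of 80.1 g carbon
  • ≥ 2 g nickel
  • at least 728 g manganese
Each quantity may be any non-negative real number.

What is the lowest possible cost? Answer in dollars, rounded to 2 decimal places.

Let x1 = kg of pure iron, x2 = kg of scrap grade A, x3 = kg of cast iron scrap, x4 = kg of silicomanganese.
min 1.35x1 + 0.5x2 + 0.49x3 + 2.17x4 subject to:
  1x2 + 1x3 ≥ 1   (chromium)
  0.1x1 + 2.1x2 + 34x3 + 18.3x4 ≥ 80.1   (carbon)
  1x2 + 1x3 ≥ 2   (nickel)
  1x1 + 6x2 + 6x3 + 676x4 ≥ 728   (manganese)
  x1, x2, x3, x4 ≥ 0.
The optimal basis is {cast iron scrap, silicomanganese}; pure iron, scrap grade A drop out. There the nickel and manganese constraints are tight.
That vertex is x3 = 2, x4 = 1.059.
Objective = 0.49·2 + 2.17·1.059 = 3.2780.

$3.28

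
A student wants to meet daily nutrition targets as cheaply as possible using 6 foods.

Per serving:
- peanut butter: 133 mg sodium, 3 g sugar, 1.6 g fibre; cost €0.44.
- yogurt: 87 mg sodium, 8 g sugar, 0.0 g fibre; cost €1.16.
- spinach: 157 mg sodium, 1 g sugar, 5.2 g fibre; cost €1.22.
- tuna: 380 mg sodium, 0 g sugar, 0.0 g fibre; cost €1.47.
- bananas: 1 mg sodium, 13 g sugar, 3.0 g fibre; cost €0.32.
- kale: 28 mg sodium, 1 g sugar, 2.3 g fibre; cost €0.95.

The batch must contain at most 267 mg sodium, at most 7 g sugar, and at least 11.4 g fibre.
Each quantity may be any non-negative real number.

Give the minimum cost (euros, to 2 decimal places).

€3.01

Set it up as a linear program. Let x1 = servings of peanut butter, x2 = servings of yogurt, x3 = servings of spinach, x4 = servings of tuna, x5 = servings of bananas, x6 = servings of kale.
Minimize 0.44x1 + 1.16x2 + 1.22x3 + 1.47x4 + 0.32x5 + 0.95x6 with:
  133x1 + 87x2 + 157x3 + 380x4 + 1x5 + 28x6 ≤ 267   (sodium)
  3x1 + 8x2 + 1x3 + 13x5 + 1x6 ≤ 7   (sugar)
  1.6x1 + 5.2x3 + 3x5 + 2.3x6 ≥ 11.4   (fibre)
  x1, x2, x3, x4, x5, x6 ≥ 0.
The minimum-cost mix takes nothing from peanut butter, yogurt, tuna — only spinach, bananas, kale. The sodium, sugar, fibre requirements are met with equality.
So spinach = 1.496 servings, bananas = 0.336 servings, kale = 1.136 servings.
Total cost: 1.22·1.496 + 0.32·0.336 + 0.95·1.136 = 3.0118.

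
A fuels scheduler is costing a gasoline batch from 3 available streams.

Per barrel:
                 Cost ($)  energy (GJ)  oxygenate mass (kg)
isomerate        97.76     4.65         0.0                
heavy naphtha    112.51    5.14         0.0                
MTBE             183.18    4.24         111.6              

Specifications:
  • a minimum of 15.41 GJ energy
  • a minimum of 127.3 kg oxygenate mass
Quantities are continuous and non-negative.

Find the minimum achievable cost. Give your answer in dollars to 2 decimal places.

This is a linear program. Let x1 = barrels of isomerate, x2 = barrels of heavy naphtha, x3 = barrels of MTBE.
Minimise 97.76x1 + 112.51x2 + 183.18x3 subject to:
  4.65x1 + 5.14x2 + 4.24x3 ≥ 15.41   (energy)
  111.6x3 ≥ 127.3   (oxygenate mass)
  x1, x2, x3 ≥ 0.
At the optimum only isomerate, MTBE are positive (heavy naphtha = 0). The energy and oxygenate mass requirements are met with equality.
Optimal quantities: isomerate = 2.27387 barrels, MTBE = 1.14068 barrels.
Objective = 97.76·2.27387 + 183.18·1.14068 = 431.2433.

$431.24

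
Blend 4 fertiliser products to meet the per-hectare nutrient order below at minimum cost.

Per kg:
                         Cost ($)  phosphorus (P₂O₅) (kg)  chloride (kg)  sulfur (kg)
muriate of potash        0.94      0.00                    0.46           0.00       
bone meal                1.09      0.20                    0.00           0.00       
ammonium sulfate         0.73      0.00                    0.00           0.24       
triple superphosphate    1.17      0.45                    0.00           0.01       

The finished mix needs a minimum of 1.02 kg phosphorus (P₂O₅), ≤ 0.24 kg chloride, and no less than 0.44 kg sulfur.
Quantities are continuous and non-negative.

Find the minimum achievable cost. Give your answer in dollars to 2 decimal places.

$3.92

This is a linear program. Let x1 = kg of muriate of potash, x2 = kg of bone meal, x3 = kg of ammonium sulfate, x4 = kg of triple superphosphate.
Minimise 0.94x1 + 1.09x2 + 0.73x3 + 1.17x4 subject to:
  0.2x2 + 0.45x4 ≥ 1.02   (phosphorus (P₂O₅))
  0.46x1 ≤ 0.24   (chloride)
  0.24x3 + 0.01x4 ≥ 0.44   (sulfur)
  x1, x2, x3, x4 ≥ 0.
The cheapest feasible vertex uses only ammonium sulfate, triple superphosphate; muriate of potash, bone meal are not used. There the phosphorus (P₂O₅) and sulfur constraints are tight.
So ammonium sulfate = 1.739 kg, triple superphosphate = 2.267 kg.
Hence cost = 0.73·1.739 + 1.17·2.267 = $3.9219.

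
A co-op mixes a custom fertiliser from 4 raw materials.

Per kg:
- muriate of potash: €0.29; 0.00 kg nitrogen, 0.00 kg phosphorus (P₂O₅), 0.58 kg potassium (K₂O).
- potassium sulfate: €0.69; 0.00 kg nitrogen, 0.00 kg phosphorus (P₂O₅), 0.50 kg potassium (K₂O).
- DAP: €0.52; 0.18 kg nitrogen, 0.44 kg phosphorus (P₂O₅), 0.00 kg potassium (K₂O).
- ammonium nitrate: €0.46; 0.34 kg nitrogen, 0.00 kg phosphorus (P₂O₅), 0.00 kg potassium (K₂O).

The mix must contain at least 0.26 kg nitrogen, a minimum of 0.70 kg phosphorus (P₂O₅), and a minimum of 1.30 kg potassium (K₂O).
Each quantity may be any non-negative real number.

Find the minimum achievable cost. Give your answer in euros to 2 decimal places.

Set it up as a linear program. Let x1 = kg of muriate of potash, x2 = kg of potassium sulfate, x3 = kg of DAP, x4 = kg of ammonium nitrate.
Minimize 0.29x1 + 0.69x2 + 0.52x3 + 0.46x4 subject to:
  0.18x3 + 0.34x4 ≥ 0.26   (nitrogen)
  0.44x3 ≥ 0.7   (phosphorus (P₂O₅))
  0.58x1 + 0.5x2 ≥ 1.3   (potassium (K₂O))
  x1, x2, x3, x4 ≥ 0.
The minimum-cost mix takes nothing from potassium sulfate, ammonium nitrate — only muriate of potash, DAP. Binding constraints: phosphorus (P₂O₅) and potassium (K₂O).
Solving gives x1 = 2.241, x3 = 1.591.
Cost = 0.29·2.241 + 0.52·1.591 = 1.4772.

€1.48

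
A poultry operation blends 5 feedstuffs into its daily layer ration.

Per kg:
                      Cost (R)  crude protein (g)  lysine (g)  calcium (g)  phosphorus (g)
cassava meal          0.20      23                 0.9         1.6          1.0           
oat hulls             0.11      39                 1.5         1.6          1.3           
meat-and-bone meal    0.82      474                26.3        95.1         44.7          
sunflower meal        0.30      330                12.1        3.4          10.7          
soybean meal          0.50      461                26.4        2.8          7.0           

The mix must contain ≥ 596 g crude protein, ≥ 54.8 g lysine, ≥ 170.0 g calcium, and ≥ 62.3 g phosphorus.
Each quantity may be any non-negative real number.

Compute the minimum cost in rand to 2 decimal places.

R1.61

Let x1 = kg of cassava meal, x2 = kg of oat hulls, x3 = kg of meat-and-bone meal, x4 = kg of sunflower meal, x5 = kg of soybean meal.
min 0.2x1 + 0.11x2 + 0.82x3 + 0.3x4 + 0.5x5 s.t.:
  23x1 + 39x2 + 474x3 + 330x4 + 461x5 ≥ 596   (crude protein)
  0.9x1 + 1.5x2 + 26.3x3 + 12.1x4 + 26.4x5 ≥ 54.8   (lysine)
  1.6x1 + 1.6x2 + 95.1x3 + 3.4x4 + 2.8x5 ≥ 170   (calcium)
  1x1 + 1.3x2 + 44.7x3 + 10.7x4 + 7x5 ≥ 62.3   (phosphorus)
  x1, x2, x3, x4, x5 ≥ 0.
At the optimum only meat-and-bone meal, soybean meal are positive (cassava meal, oat hulls, sunflower meal = 0). The lysine and calcium requirements are met with equality.
So meat-and-bone meal = 1.779 kg, soybean meal = 0.3038 kg.
Total cost: 0.82·1.779 + 0.5·0.3038 = 1.6107.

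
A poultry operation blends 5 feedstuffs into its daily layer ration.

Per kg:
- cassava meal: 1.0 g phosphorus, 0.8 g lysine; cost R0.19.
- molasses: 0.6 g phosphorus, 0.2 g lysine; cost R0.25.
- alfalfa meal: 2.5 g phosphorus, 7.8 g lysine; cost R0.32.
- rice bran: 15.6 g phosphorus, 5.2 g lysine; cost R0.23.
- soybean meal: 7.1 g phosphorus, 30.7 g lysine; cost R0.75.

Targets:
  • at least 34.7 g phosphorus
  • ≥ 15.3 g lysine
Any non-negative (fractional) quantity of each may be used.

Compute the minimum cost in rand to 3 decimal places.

R0.597

Set it up as a linear program. Let x1 = kg of cassava meal, x2 = kg of molasses, x3 = kg of alfalfa meal, x4 = kg of rice bran, x5 = kg of soybean meal.
Minimize 0.19x1 + 0.25x2 + 0.32x3 + 0.23x4 + 0.75x5 s.t.:
  1x1 + 0.6x2 + 2.5x3 + 15.6x4 + 7.1x5 ≥ 34.7   (phosphorus)
  0.8x1 + 0.2x2 + 7.8x3 + 5.2x4 + 30.7x5 ≥ 15.3   (lysine)
  x1, x2, x3, x4, x5 ≥ 0.
The optimal basis is {rice bran, soybean meal}; cassava meal, molasses, alfalfa meal drop out. There the phosphorus and lysine constraints are tight.
Optimal quantities: rice bran = 2.164 kg, soybean meal = 0.1318 kg.
Hence cost = 0.23·2.164 + 0.75·0.1318 = R0.59657.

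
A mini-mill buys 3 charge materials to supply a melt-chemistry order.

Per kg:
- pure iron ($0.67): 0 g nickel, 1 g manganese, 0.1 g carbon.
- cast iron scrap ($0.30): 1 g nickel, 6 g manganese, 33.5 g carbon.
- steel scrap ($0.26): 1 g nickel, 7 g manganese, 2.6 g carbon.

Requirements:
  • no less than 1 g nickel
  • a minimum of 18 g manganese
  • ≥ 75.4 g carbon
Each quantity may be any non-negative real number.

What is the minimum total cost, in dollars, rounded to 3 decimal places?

$0.838

Set it up as a linear program. Let x1 = kg of pure iron, x2 = kg of cast iron scrap, x3 = kg of steel scrap.
Minimize 0.67x1 + 0.3x2 + 0.26x3 s.t.:
  1x2 + 1x3 ≥ 1   (nickel)
  1x1 + 6x2 + 7x3 ≥ 18   (manganese)
  0.1x1 + 33.5x2 + 2.6x3 ≥ 75.4   (carbon)
  x1, x2, x3 ≥ 0.
The optimal basis is {cast iron scrap, steel scrap}; pure iron drops out. There the manganese and carbon constraints are tight.
That vertex is x2 = 2.197, x3 = 0.688.
Hence cost = 0.3·2.197 + 0.26·0.688 = $0.83798.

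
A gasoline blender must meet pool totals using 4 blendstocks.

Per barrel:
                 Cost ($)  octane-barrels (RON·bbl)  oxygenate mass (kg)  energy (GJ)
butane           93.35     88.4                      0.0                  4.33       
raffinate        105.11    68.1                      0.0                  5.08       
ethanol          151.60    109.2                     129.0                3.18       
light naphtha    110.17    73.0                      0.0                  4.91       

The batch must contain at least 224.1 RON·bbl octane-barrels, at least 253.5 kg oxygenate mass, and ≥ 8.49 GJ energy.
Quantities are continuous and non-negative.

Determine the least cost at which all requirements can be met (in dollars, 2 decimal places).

This is a linear program. Let x1 = barrels of butane, x2 = barrels of raffinate, x3 = barrels of ethanol, x4 = barrels of light naphtha.
min 93.35x1 + 105.11x2 + 151.6x3 + 110.17x4 s.t.:
  88.4x1 + 68.1x2 + 109.2x3 + 73x4 ≥ 224.1   (octane-barrels)
  129x3 ≥ 253.5   (oxygenate mass)
  4.33x1 + 5.08x2 + 3.18x3 + 4.91x4 ≥ 8.49   (energy)
  x1, x2, x3, x4 ≥ 0.
The minimum-cost mix takes nothing from butane, light naphtha — only raffinate, ethanol. The oxygenate mass and energy requirements are met with equality.
Optimal quantities: raffinate = 0.44113 barrels, ethanol = 1.9651 barrels.
Cost = 105.11·0.44113 + 151.6·1.9651 = 344.2763.

$344.28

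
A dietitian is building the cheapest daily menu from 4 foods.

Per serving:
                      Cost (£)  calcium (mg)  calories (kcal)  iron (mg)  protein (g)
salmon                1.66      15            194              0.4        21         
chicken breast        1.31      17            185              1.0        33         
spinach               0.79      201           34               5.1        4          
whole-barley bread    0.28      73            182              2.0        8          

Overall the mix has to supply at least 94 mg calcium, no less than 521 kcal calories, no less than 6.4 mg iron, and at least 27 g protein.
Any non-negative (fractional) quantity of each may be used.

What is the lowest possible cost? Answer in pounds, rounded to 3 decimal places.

£0.945

Let x1 = servings of salmon, x2 = servings of chicken breast, x3 = servings of spinach, x4 = servings of whole-barley bread.
min 1.66x1 + 1.31x2 + 0.79x3 + 0.28x4 subject to:
  15x1 + 17x2 + 201x3 + 73x4 ≥ 94   (calcium)
  194x1 + 185x2 + 34x3 + 182x4 ≥ 521   (calories)
  0.4x1 + 1x2 + 5.1x3 + 2x4 ≥ 6.4   (iron)
  21x1 + 33x2 + 4x3 + 8x4 ≥ 27   (protein)
  x1, x2, x3, x4 ≥ 0.
The minimum-cost mix takes nothing from salmon, chicken breast, spinach — only whole-barley bread. There the protein constraint is tight.
So whole-barley bread = 3.375 servings.
Total cost: 0.28·3.375 = 0.94500.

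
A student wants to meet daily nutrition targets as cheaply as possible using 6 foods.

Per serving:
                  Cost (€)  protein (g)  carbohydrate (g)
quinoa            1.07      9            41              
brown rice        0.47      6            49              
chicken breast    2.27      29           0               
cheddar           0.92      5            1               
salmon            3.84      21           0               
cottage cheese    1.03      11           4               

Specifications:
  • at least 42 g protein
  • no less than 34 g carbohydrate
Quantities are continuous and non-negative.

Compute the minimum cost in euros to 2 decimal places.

Let x1 = servings of quinoa, x2 = servings of brown rice, x3 = servings of chicken breast, x4 = servings of cheddar, x5 = servings of salmon, x6 = servings of cottage cheese.
Minimize 1.07x1 + 0.47x2 + 2.27x3 + 0.92x4 + 3.84x5 + 1.03x6 with:
  9x1 + 6x2 + 29x3 + 5x4 + 21x5 + 11x6 ≥ 42   (protein)
  41x1 + 49x2 + 1x4 + 4x6 ≥ 34   (carbohydrate)
  x1, x2, x3, x4, x5, x6 ≥ 0.
The minimum-cost mix takes nothing from quinoa, cheddar, salmon, cottage cheese — only brown rice, chicken breast. The protein and carbohydrate requirements are met with equality.
That vertex is x2 = 0.6939, x3 = 1.305.
Hence cost = 0.47·0.6939 + 2.27·1.305 = €3.2885.

€3.29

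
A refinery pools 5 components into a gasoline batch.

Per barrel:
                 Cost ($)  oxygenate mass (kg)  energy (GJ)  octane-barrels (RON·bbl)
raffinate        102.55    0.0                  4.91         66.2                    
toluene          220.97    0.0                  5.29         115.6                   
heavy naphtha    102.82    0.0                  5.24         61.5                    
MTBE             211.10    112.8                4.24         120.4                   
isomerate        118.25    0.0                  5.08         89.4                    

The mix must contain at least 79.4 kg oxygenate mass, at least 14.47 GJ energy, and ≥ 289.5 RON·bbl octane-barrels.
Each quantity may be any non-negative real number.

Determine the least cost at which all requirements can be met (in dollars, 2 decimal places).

$419.42

Let x1 = barrels of raffinate, x2 = barrels of toluene, x3 = barrels of heavy naphtha, x4 = barrels of MTBE, x5 = barrels of isomerate.
Minimise 102.55x1 + 220.97x2 + 102.82x3 + 211.1x4 + 118.25x5 s.t.:
  112.8x4 ≥ 79.4   (oxygenate mass)
  4.91x1 + 5.29x2 + 5.24x3 + 4.24x4 + 5.08x5 ≥ 14.47   (energy)
  66.2x1 + 115.6x2 + 61.5x3 + 120.4x4 + 89.4x5 ≥ 289.5   (octane-barrels)
  x1, x2, x3, x4, x5 ≥ 0.
The minimum-cost mix takes nothing from raffinate, toluene, heavy naphtha — only MTBE, isomerate. There the oxygenate mass and octane-barrels constraints are tight.
That vertex is x4 = 0.7039, x5 = 2.2903.
Cost = 211.1·0.7039 + 118.25·2.2903 = 419.4213.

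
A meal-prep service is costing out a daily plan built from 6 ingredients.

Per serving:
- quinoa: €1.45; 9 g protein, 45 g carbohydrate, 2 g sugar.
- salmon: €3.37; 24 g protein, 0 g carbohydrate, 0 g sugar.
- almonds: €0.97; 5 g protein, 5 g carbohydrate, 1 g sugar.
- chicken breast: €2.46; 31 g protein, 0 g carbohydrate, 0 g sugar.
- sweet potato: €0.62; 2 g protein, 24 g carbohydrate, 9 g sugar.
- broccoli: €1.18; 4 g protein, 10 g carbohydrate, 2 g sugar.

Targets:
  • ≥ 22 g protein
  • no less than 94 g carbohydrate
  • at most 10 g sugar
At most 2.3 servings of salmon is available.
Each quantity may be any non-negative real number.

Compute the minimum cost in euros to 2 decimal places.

€3.28

Let x1 = servings of quinoa, x2 = servings of salmon, x3 = servings of almonds, x4 = servings of chicken breast, x5 = servings of sweet potato, x6 = servings of broccoli.
Minimize 1.45x1 + 3.37x2 + 0.97x3 + 2.46x4 + 0.62x5 + 1.18x6 subject to:
  9x1 + 24x2 + 5x3 + 31x4 + 2x5 + 4x6 ≥ 22   (protein)
  45x1 + 5x3 + 24x5 + 10x6 ≥ 94   (carbohydrate)
  2x1 + 1x3 + 9x5 + 2x6 ≤ 10   (sugar)
  x2 ≤ 2.3
  x1, x2, x3, x4, x5, x6 ≥ 0.
The cheapest feasible vertex uses only quinoa, chicken breast; salmon, almonds, sweet potato, broccoli are not used. Binding constraints: protein and carbohydrate.
So quinoa = 2.089 servings, chicken breast = 0.1032 servings.
Objective = 1.45·2.089 + 2.46·0.1032 = 3.2829.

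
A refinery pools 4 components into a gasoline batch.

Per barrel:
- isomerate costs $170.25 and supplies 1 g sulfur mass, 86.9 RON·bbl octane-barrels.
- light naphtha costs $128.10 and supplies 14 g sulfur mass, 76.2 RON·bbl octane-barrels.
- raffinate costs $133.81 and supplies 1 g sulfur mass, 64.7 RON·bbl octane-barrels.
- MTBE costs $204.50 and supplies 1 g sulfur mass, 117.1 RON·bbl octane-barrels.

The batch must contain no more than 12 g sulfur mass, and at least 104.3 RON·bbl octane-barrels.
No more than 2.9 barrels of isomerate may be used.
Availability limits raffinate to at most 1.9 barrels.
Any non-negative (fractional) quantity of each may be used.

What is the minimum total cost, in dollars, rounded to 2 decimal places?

Set it up as a linear program. Let x1 = barrels of isomerate, x2 = barrels of light naphtha, x3 = barrels of raffinate, x4 = barrels of MTBE.
min 170.25x1 + 128.1x2 + 133.81x3 + 204.5x4 subject to:
  1x1 + 14x2 + 1x3 + 1x4 ≤ 12   (sulfur mass)
  86.9x1 + 76.2x2 + 64.7x3 + 117.1x4 ≥ 104.3   (octane-barrels)
  x1 ≤ 2.9
  x3 ≤ 1.9
  x1, x2, x3, x4 ≥ 0.
The minimum-cost mix takes nothing from isomerate, raffinate — only light naphtha, MTBE. The sulfur mass and octane-barrels requirements are met with equality.
Optimal quantities: light naphtha = 0.8322 barrels, MTBE = 0.34916 barrels.
Cost = 128.1·0.8322 + 204.5·0.34916 = 178.0080.

$178.01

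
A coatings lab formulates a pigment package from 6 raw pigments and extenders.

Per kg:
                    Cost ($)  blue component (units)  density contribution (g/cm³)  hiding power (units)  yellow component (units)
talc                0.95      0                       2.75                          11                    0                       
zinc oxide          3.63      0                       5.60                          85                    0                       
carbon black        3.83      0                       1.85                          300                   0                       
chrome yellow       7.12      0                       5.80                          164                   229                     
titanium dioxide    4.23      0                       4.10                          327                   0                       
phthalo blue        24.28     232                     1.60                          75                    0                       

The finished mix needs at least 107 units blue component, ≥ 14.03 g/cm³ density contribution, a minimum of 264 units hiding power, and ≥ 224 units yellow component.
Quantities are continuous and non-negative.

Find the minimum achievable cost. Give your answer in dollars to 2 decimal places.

This is a linear program. Let x1 = kg of talc, x2 = kg of zinc oxide, x3 = kg of carbon black, x4 = kg of chrome yellow, x5 = kg of titanium dioxide, x6 = kg of phthalo blue.
min 0.95x1 + 3.63x2 + 3.83x3 + 7.12x4 + 4.23x5 + 24.28x6 subject to:
  232x6 ≥ 107   (blue component)
  2.75x1 + 5.6x2 + 1.85x3 + 5.8x4 + 4.1x5 + 1.6x6 ≥ 14.03   (density contribution)
  11x1 + 85x2 + 300x3 + 164x4 + 327x5 + 75x6 ≥ 264   (hiding power)
  229x4 ≥ 224   (yellow component)
  x1, x2, x3, x4, x5, x6 ≥ 0.
At the optimum only talc, chrome yellow, titanium dioxide, phthalo blue are positive (zinc oxide, carbon black = 0). Binding constraints: blue component, density contribution, hiding power, yellow component.
Optimal quantities: talc = 2.586 kg, chrome yellow = 0.9782 kg, titanium dioxide = 0.124 kg, phthalo blue = 0.4612 kg.
Objective = 0.95·2.586 + 7.12·0.9782 + 4.23·0.124 + 24.28·0.4612 = 21.1439.

$21.14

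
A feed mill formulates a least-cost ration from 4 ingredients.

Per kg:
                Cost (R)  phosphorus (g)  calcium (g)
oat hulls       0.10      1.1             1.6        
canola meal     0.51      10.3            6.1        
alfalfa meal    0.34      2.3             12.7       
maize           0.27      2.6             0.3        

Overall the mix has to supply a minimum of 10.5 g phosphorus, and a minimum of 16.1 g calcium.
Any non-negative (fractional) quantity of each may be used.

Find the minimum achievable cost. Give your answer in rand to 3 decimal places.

R0.717

Set it up as a linear program. Let x1 = kg of oat hulls, x2 = kg of canola meal, x3 = kg of alfalfa meal, x4 = kg of maize.
Minimize 0.1x1 + 0.51x2 + 0.34x3 + 0.27x4 s.t.:
  1.1x1 + 10.3x2 + 2.3x3 + 2.6x4 ≥ 10.5   (phosphorus)
  1.6x1 + 6.1x2 + 12.7x3 + 0.3x4 ≥ 16.1   (calcium)
  x1, x2, x3, x4 ≥ 0.
The optimal basis is {canola meal, alfalfa meal}; oat hulls, maize drop out. The phosphorus and calcium requirements are met with equality.
So canola meal = 0.8248 kg, alfalfa meal = 0.8716 kg.
Cost = 0.51·0.8248 + 0.34·0.8716 = 0.71699.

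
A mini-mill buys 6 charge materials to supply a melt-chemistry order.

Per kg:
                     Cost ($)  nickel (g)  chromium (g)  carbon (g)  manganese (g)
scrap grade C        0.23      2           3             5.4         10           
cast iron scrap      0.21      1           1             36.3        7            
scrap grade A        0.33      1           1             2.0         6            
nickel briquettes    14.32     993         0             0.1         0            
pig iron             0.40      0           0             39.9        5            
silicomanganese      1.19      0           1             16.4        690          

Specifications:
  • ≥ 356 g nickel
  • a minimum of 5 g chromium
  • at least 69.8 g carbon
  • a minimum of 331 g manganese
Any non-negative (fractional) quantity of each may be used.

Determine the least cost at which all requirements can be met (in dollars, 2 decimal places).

Let x1 = kg of scrap grade C, x2 = kg of cast iron scrap, x3 = kg of scrap grade A, x4 = kg of nickel briquettes, x5 = kg of pig iron, x6 = kg of silicomanganese.
Minimise 0.23x1 + 0.21x2 + 0.33x3 + 14.32x4 + 0.4x5 + 1.19x6 s.t.:
  2x1 + 1x2 + 1x3 + 993x4 ≥ 356   (nickel)
  3x1 + 1x2 + 1x3 + 1x6 ≥ 5   (chromium)
  5.4x1 + 36.3x2 + 2x3 + 0.1x4 + 39.9x5 + 16.4x6 ≥ 69.8   (carbon)
  10x1 + 7x2 + 6x3 + 5x5 + 690x6 ≥ 331   (manganese)
  x1, x2, x3, x4, x5, x6 ≥ 0.
The minimum-cost mix takes nothing from scrap grade A, pig iron — only scrap grade C, cast iron scrap, nickel briquettes, silicomanganese. The nickel, chromium, carbon, manganese requirements are met with equality.
That vertex is x1 = 0.9932, x2 = 1.571, x4 = 0.3549, x6 = 0.4494.
Objective = 0.23·0.9932 + 0.21·1.571 + 14.32·0.3549 + 1.19·0.4494 = 6.1753.

$6.18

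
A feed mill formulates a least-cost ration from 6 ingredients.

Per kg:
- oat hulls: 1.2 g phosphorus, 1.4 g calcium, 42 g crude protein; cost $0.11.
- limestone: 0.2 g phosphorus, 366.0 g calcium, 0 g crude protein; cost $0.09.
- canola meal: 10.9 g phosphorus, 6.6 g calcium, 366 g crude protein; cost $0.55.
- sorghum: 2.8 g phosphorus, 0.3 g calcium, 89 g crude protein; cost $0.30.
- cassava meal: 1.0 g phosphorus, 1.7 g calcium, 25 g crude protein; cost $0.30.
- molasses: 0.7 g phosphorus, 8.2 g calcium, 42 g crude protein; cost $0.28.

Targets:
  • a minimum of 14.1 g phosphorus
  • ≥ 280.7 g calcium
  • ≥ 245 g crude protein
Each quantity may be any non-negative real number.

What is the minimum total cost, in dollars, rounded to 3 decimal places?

$0.771

Set it up as a linear program. Let x1 = kg of oat hulls, x2 = kg of limestone, x3 = kg of canola meal, x4 = kg of sorghum, x5 = kg of cassava meal, x6 = kg of molasses.
Minimise 0.11x1 + 0.09x2 + 0.55x3 + 0.3x4 + 0.3x5 + 0.28x6 subject to:
  1.2x1 + 0.2x2 + 10.9x3 + 2.8x4 + 1x5 + 0.7x6 ≥ 14.1   (phosphorus)
  1.4x1 + 366x2 + 6.6x3 + 0.3x4 + 1.7x5 + 8.2x6 ≥ 280.7   (calcium)
  42x1 + 366x3 + 89x4 + 25x5 + 42x6 ≥ 245   (crude protein)
  x1, x2, x3, x4, x5, x6 ≥ 0.
The optimal basis is {limestone, canola meal}; oat hulls, sorghum, cassava meal, molasses drop out. There the phosphorus and calcium constraints are tight.
Optimal quantities: limestone = 0.7439 kg, canola meal = 1.28 kg.
Hence cost = 0.09·0.7439 + 0.55·1.28 = $0.77095.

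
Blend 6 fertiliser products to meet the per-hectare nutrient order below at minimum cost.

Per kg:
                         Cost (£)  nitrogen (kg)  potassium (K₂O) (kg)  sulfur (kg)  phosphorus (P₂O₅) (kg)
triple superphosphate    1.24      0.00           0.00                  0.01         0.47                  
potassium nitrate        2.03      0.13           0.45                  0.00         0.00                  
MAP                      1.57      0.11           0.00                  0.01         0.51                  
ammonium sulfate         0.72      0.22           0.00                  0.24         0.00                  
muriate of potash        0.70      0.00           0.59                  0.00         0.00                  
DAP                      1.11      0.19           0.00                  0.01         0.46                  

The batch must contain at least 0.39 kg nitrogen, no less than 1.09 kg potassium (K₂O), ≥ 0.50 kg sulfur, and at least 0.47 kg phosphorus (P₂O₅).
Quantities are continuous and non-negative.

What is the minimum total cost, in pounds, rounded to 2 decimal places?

Let x1 = kg of triple superphosphate, x2 = kg of potassium nitrate, x3 = kg of MAP, x4 = kg of ammonium sulfate, x5 = kg of muriate of potash, x6 = kg of DAP.
Minimize 1.24x1 + 2.03x2 + 1.57x3 + 0.72x4 + 0.7x5 + 1.11x6 with:
  0.13x2 + 0.11x3 + 0.22x4 + 0.19x6 ≥ 0.39   (nitrogen)
  0.45x2 + 0.59x5 ≥ 1.09   (potassium (K₂O))
  0.01x1 + 0.01x3 + 0.24x4 + 0.01x6 ≥ 0.5   (sulfur)
  0.47x1 + 0.51x3 + 0.46x6 ≥ 0.47   (phosphorus (P₂O₅))
  x1, x2, x3, x4, x5, x6 ≥ 0.
The cheapest feasible vertex uses only ammonium sulfate, muriate of potash, DAP; triple superphosphate, potassium nitrate, MAP are not used. Binding constraints: potassium (K₂O), sulfur, phosphorus (P₂O₅).
Solving gives x4 = 2.041, x5 = 1.847, x6 = 1.022.
Cost = 0.72·2.041 + 0.7·1.847 + 1.11·1.022 = 3.8968.

£3.90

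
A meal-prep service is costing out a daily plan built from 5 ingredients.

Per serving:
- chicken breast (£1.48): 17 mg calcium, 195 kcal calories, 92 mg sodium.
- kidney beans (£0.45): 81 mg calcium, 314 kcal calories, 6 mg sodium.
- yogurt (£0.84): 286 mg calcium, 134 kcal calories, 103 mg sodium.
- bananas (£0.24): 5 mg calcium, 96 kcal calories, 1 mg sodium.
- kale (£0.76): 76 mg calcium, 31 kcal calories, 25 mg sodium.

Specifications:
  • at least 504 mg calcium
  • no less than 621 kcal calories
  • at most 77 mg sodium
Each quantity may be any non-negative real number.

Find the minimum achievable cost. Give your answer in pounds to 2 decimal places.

Let x1 = servings of chicken breast, x2 = servings of kidney beans, x3 = servings of yogurt, x4 = servings of bananas, x5 = servings of kale.
min 1.48x1 + 0.45x2 + 0.84x3 + 0.24x4 + 0.76x5 with:
  17x1 + 81x2 + 286x3 + 5x4 + 76x5 ≥ 504   (calcium)
  195x1 + 314x2 + 134x3 + 96x4 + 31x5 ≥ 621   (calories)
  92x1 + 6x2 + 103x3 + 1x4 + 25x5 ≤ 77   (sodium)
  x1, x2, x3, x4, x5 ≥ 0.
At the optimum only kidney beans, yogurt are positive (chicken breast, bananas, kale = 0). Binding constraints: calcium and sodium.
Solving gives x2 = 4.51, x3 = 0.4848.
Objective = 0.45·4.51 + 0.84·0.4848 = 2.4367.

£2.44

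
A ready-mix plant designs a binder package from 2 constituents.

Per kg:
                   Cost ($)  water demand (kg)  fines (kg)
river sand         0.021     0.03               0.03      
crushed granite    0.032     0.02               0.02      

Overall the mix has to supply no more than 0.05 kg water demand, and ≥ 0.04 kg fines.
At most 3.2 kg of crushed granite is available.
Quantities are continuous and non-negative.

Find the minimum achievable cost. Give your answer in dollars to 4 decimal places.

Let x1 = kg of river sand, x2 = kg of crushed granite.
min 0.021x1 + 0.032x2 subject to:
  0.03x1 + 0.02x2 ≤ 0.05   (water demand)
  0.03x1 + 0.02x2 ≥ 0.04   (fines)
  x2 ≤ 3.2
  x1, x2 ≥ 0.
The optimal basis is {river sand}; crushed granite drops out. Binding constraint: fines.
Optimal quantities: river sand = 1.333 kg.
Hence cost = 0.021·1.333 = $0.027993.

$0.0280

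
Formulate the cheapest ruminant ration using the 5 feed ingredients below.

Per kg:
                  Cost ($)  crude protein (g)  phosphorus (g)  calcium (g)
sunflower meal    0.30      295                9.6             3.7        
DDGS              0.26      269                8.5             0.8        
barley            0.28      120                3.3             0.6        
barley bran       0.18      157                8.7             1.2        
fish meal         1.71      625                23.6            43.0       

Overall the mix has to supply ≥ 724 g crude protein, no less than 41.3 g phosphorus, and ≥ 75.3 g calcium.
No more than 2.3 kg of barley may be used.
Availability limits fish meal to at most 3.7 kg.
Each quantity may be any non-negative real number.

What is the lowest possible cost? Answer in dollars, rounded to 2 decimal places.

Treat it as an LP. Let x1 = kg of sunflower meal, x2 = kg of DDGS, x3 = kg of barley, x4 = kg of barley bran, x5 = kg of fish meal.
Minimise 0.3x1 + 0.26x2 + 0.28x3 + 0.18x4 + 1.71x5 with:
  295x1 + 269x2 + 120x3 + 157x4 + 625x5 ≥ 724   (crude protein)
  9.6x1 + 8.5x2 + 3.3x3 + 8.7x4 + 23.6x5 ≥ 41.3   (phosphorus)
  3.7x1 + 0.8x2 + 0.6x3 + 1.2x4 + 43x5 ≥ 75.3   (calcium)
  x3 ≤ 2.3
  x5 ≤ 3.7
  x1, x2, x3, x4, x5 ≥ 0.
At the optimum only fish meal is positive (sunflower meal, DDGS, barley, barley bran = 0). Binding constraint: calcium.
So fish meal = 1.751 kg.
Objective = 1.71·1.751 = 2.9942.

$2.99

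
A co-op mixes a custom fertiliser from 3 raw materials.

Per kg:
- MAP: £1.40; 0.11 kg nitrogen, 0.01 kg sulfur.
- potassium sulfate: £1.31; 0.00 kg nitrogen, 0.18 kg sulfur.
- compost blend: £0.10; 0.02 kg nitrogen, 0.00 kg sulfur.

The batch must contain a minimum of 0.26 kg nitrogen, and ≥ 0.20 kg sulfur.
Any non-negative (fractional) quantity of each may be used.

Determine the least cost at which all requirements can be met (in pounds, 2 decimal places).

£2.76

This is a linear program. Let x1 = kg of MAP, x2 = kg of potassium sulfate, x3 = kg of compost blend.
min 1.4x1 + 1.31x2 + 0.1x3 with:
  0.11x1 + 0.02x3 ≥ 0.26   (nitrogen)
  0.01x1 + 0.18x2 ≥ 0.2   (sulfur)
  x1, x2, x3 ≥ 0.
The minimum-cost mix takes nothing from MAP — only potassium sulfate, compost blend. The nitrogen and sulfur requirements are met with equality.
Optimal quantities: potassium sulfate = 1.111 kg, compost blend = 13 kg.
Objective = 1.31·1.111 + 0.1·13 = 2.7554.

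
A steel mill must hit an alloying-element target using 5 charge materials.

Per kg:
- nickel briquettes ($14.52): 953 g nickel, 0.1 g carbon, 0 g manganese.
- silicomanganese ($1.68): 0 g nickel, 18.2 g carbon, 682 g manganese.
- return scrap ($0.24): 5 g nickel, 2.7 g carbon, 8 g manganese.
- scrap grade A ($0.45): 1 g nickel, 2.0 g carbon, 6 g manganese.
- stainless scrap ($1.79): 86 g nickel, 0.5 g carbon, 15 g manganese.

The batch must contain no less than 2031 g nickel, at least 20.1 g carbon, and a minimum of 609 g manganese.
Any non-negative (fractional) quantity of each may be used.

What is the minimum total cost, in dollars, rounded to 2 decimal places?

$32.66

Treat it as an LP. Let x1 = kg of nickel briquettes, x2 = kg of silicomanganese, x3 = kg of return scrap, x4 = kg of scrap grade A, x5 = kg of stainless scrap.
Minimise 14.52x1 + 1.68x2 + 0.24x3 + 0.45x4 + 1.79x5 s.t.:
  953x1 + 5x3 + 1x4 + 86x5 ≥ 2031   (nickel)
  0.1x1 + 18.2x2 + 2.7x3 + 2x4 + 0.5x5 ≥ 20.1   (carbon)
  682x2 + 8x3 + 6x4 + 15x5 ≥ 609   (manganese)
  x1, x2, x3, x4, x5 ≥ 0.
At the optimum only nickel briquettes, silicomanganese, return scrap are positive (scrap grade A, stainless scrap = 0). Binding constraints: nickel, carbon, manganese.
Solving gives x1 = 2.1235, x2 = 0.87581, x3 = 1.4622.
Total cost: 14.52·2.1235 + 1.68·0.87581 + 0.24·1.4622 = 32.6555.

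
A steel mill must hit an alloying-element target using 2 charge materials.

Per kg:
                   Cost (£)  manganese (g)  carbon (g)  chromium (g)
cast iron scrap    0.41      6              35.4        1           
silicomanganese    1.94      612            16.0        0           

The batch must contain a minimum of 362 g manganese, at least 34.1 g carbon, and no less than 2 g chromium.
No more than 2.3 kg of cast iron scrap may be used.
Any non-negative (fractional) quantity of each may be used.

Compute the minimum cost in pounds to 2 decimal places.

£1.93

Let x1 = kg of cast iron scrap, x2 = kg of silicomanganese.
Minimise 0.41x1 + 1.94x2 s.t.:
  6x1 + 612x2 ≥ 362   (manganese)
  35.4x1 + 16x2 ≥ 34.1   (carbon)
  1x1 ≥ 2   (chromium)
  x1 ≤ 2.3
  x1, x2 ≥ 0.
Both inputs are positive at the optimum. The manganese and chromium requirements are met with equality.
Solving gives x1 = 2, x2 = 0.5719.
Objective = 0.41·2 + 1.94·0.5719 = 1.9295.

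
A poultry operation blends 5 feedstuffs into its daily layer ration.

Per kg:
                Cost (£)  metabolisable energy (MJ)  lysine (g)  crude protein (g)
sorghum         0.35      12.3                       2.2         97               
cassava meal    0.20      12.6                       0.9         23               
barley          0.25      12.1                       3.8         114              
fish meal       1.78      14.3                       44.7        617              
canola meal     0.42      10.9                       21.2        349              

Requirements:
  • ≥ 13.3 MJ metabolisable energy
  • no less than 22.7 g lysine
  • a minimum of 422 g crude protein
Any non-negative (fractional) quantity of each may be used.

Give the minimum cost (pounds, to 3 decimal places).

£0.509

Let x1 = kg of sorghum, x2 = kg of cassava meal, x3 = kg of barley, x4 = kg of fish meal, x5 = kg of canola meal.
min 0.35x1 + 0.2x2 + 0.25x3 + 1.78x4 + 0.42x5 s.t.:
  12.3x1 + 12.6x2 + 12.1x3 + 14.3x4 + 10.9x5 ≥ 13.3   (metabolisable energy)
  2.2x1 + 0.9x2 + 3.8x3 + 44.7x4 + 21.2x5 ≥ 22.7   (lysine)
  97x1 + 23x2 + 114x3 + 617x4 + 349x5 ≥ 422   (crude protein)
  x1, x2, x3, x4, x5 ≥ 0.
The optimal basis is {barley, canola meal}; sorghum, cassava meal, fish meal drop out. There the metabolisable energy and crude protein constraints are tight.
That vertex is x3 = 0.014059, x5 = 1.2046.
Cost = 0.25·0.014059 + 0.42·1.2046 = 0.50945.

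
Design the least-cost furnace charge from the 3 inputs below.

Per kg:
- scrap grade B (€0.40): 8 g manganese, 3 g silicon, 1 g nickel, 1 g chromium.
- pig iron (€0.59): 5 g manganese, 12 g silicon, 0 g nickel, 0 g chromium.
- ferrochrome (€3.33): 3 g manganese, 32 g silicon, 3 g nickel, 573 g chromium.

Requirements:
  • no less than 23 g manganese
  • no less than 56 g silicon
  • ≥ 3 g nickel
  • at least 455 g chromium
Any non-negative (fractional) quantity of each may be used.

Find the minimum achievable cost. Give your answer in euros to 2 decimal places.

€4.44

Let x1 = kg of scrap grade B, x2 = kg of pig iron, x3 = kg of ferrochrome.
min 0.4x1 + 0.59x2 + 3.33x3 with:
  8x1 + 5x2 + 3x3 ≥ 23   (manganese)
  3x1 + 12x2 + 32x3 ≥ 56   (silicon)
  1x1 + 3x3 ≥ 3   (nickel)
  1x1 + 573x3 ≥ 455   (chromium)
  x1, x2, x3 ≥ 0.
All 3 inputs are positive at the optimum. Binding constraints: manganese, silicon, chromium.
That vertex is x1 = 1.163, x2 = 2.264, x3 = 0.792.
Hence cost = 0.4·1.163 + 0.59·2.264 + 3.33·0.792 = €4.4383.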